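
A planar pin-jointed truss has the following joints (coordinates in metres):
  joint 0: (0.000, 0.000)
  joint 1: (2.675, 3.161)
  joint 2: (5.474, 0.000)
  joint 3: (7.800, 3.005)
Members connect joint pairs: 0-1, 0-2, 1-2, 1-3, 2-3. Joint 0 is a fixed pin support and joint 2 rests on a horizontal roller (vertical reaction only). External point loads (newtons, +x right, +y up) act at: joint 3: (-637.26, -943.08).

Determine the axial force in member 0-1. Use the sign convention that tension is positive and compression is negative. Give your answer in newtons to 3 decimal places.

N=4 nodes, M=5 members, R=3 reactions → 2N=8, M+R=8
member 0 (0-1): L=4.1410, (cx,cy)=(0.6460,0.7633)
member 1 (0-2): L=5.4740, (cx,cy)=(1.0000,0.0000)
member 2 (1-2): L=4.2221, (cx,cy)=(0.6629,-0.7487)
member 3 (1-3): L=5.1274, (cx,cy)=(0.9995,-0.0304)
member 4 (2-3): L=3.8000, (cx,cy)=(0.6121,0.7908)
solve A·x = −loads:
  F[0-1] = +66.6825 N (tension)
  F[0-2] = -680.3359 N (compression)
  F[1-2] = -71.6726 N (compression)
  F[1-3] = +90.6323 N (tension)
  F[2-3] = -1189.1058 N (compression)
  Rx@0 = +637.2600 N
  Ry@0 = -50.9020 N
  Ry@2 = +993.9820 N

66.682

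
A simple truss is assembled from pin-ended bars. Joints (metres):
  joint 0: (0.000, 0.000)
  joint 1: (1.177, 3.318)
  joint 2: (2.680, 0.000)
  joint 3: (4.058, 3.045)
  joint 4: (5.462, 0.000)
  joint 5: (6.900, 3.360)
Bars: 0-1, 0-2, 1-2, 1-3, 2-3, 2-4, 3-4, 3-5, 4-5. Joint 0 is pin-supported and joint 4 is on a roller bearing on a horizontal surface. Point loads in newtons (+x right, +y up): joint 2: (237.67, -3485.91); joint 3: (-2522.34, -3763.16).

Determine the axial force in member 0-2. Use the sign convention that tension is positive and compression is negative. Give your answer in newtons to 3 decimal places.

-812.890

N=6 nodes, M=9 members, R=3 reactions → 2N=12, M+R=12
member 0 (0-1): L=3.5206, (cx,cy)=(0.3343,0.9425)
member 1 (0-2): L=2.6800, (cx,cy)=(1.0000,0.0000)
member 2 (1-2): L=3.6425, (cx,cy)=(0.4126,-0.9109)
member 3 (1-3): L=2.8939, (cx,cy)=(0.9955,-0.0943)
member 4 (2-3): L=3.3423, (cx,cy)=(0.4123,0.9111)
member 5 (2-4): L=2.7820, (cx,cy)=(1.0000,0.0000)
member 6 (3-4): L=3.3531, (cx,cy)=(0.4187,-0.9081)
member 7 (3-5): L=2.8594, (cx,cy)=(0.9939,0.1102)
member 8 (4-5): L=3.6548, (cx,cy)=(0.3935,0.9193)
solve A·x = −loads:
  F[0-1] = -4402.3045 N (compression)
  F[0-2] = -812.8901 N (compression)
  F[1-2] = +4919.0735 N (tension)
  F[1-3] = -3517.1910 N (compression)
  F[2-3] = -1092.0149 N (compression)
  F[2-4] = +1429.3948 N (tension)
  F[3-4] = -3413.7432 N (compression)
  F[3-5] = +0.0000 N (tension)
  F[4-5] = -0.0000 N (compression)
  Rx@0 = +2284.6700 N
  Ry@0 = +4148.9937 N
  Ry@4 = +3100.0763 N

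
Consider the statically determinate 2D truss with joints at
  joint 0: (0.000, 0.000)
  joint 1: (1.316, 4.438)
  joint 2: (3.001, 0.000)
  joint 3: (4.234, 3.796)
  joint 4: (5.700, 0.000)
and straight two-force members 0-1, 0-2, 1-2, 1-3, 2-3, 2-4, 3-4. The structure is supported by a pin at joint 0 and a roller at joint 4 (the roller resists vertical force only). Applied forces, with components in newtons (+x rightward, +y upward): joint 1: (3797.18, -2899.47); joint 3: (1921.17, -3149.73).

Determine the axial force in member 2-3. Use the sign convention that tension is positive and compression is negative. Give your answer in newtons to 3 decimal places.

N=5 nodes, M=7 members, R=3 reactions → 2N=10, M+R=10
member 0 (0-1): L=4.6290, (cx,cy)=(0.2843,0.9587)
member 1 (0-2): L=3.0010, (cx,cy)=(1.0000,0.0000)
member 2 (1-2): L=4.7471, (cx,cy)=(0.3550,-0.9349)
member 3 (1-3): L=2.9878, (cx,cy)=(0.9766,-0.2149)
member 4 (2-3): L=3.9912, (cx,cy)=(0.3089,0.9511)
member 5 (2-4): L=2.6990, (cx,cy)=(1.0000,0.0000)
member 6 (3-4): L=4.0692, (cx,cy)=(0.3603,-0.9329)
solve A·x = −loads:
  F[0-1] = +1247.2303 N (tension)
  F[0-2] = +5363.7696 N (tension)
  F[1-2] = -3895.7242 N (compression)
  F[1-3] = -2109.0661 N (compression)
  F[2-3] = +3829.3621 N (tension)
  F[2-4] = +2797.9768 N (tension)
  F[3-4] = -7766.4796 N (compression)
  Rx@0 = -5718.3500 N
  Ry@0 = -1195.7659 N
  Ry@4 = +7244.9659 N

3829.362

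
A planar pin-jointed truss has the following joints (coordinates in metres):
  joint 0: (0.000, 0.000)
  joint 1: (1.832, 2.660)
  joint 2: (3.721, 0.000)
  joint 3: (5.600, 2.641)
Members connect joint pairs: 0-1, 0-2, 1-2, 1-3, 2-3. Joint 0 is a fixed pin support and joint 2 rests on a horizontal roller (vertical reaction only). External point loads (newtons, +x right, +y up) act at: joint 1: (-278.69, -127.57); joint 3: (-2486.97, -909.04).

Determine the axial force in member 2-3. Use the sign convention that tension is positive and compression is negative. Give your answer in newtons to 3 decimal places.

N=4 nodes, M=5 members, R=3 reactions → 2N=8, M+R=8
member 0 (0-1): L=3.2298, (cx,cy)=(0.5672,0.8236)
member 1 (0-2): L=3.7210, (cx,cy)=(1.0000,0.0000)
member 2 (1-2): L=3.2625, (cx,cy)=(0.5790,-0.8153)
member 3 (1-3): L=3.7680, (cx,cy)=(1.0000,-0.0050)
member 4 (2-3): L=3.2412, (cx,cy)=(0.5797,0.8148)
solve A·x = −loads:
  F[0-1] = -1906.4369 N (compression)
  F[0-2] = -1684.3063 N (compression)
  F[1-2] = +1780.5950 N (tension)
  F[1-3] = -1833.6577 N (compression)
  F[2-3] = -1126.9857 N (compression)
  Rx@0 = +2765.6600 N
  Ry@0 = +1570.0878 N
  Ry@2 = -533.4778 N

-1126.986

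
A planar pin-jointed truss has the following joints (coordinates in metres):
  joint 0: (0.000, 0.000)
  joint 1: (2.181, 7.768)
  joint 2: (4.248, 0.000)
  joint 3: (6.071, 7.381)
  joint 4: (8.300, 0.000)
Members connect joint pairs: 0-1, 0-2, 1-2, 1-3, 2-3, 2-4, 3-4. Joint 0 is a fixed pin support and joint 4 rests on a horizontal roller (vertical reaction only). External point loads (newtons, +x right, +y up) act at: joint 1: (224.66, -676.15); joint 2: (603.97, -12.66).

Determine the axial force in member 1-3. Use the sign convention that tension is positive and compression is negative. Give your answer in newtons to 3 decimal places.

N=5 nodes, M=7 members, R=3 reactions → 2N=10, M+R=10
member 0 (0-1): L=8.0684, (cx,cy)=(0.2703,0.9628)
member 1 (0-2): L=4.2480, (cx,cy)=(1.0000,0.0000)
member 2 (1-2): L=8.0383, (cx,cy)=(0.2571,-0.9664)
member 3 (1-3): L=3.9092, (cx,cy)=(0.9951,-0.0990)
member 4 (2-3): L=7.6028, (cx,cy)=(0.2398,0.9708)
member 5 (2-4): L=4.0520, (cx,cy)=(1.0000,0.0000)
member 6 (3-4): L=7.7102, (cx,cy)=(0.2891,-0.9573)
solve A·x = −loads:
  F[0-1] = -305.7814 N (compression)
  F[0-2] = +911.2872 N (tension)
  F[1-2] = -373.2801 N (compression)
  F[1-3] = -212.3738 N (compression)
  F[2-3] = +384.6079 N (tension)
  F[2-4] = +119.1092 N (tension)
  F[3-4] = -412.0049 N (compression)
  Rx@0 = -828.6300 N
  Ry@0 = +294.3977 N
  Ry@4 = +394.4123 N

-212.374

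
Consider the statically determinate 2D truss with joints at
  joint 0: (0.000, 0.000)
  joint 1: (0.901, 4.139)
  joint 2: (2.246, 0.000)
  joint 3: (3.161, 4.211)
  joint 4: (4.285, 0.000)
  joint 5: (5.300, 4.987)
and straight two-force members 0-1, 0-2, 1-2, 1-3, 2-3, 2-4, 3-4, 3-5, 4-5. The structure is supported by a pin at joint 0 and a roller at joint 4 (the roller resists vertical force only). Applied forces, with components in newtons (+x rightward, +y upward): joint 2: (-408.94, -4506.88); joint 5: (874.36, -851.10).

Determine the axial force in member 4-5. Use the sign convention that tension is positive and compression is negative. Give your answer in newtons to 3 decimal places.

-1287.310

N=6 nodes, M=9 members, R=3 reactions → 2N=12, M+R=12
member 0 (0-1): L=4.2359, (cx,cy)=(0.2127,0.9771)
member 1 (0-2): L=2.2460, (cx,cy)=(1.0000,0.0000)
member 2 (1-2): L=4.3521, (cx,cy)=(0.3090,-0.9510)
member 3 (1-3): L=2.2611, (cx,cy)=(0.9995,0.0318)
member 4 (2-3): L=4.3093, (cx,cy)=(0.2123,0.9772)
member 5 (2-4): L=2.0390, (cx,cy)=(1.0000,0.0000)
member 6 (3-4): L=4.3584, (cx,cy)=(0.2579,-0.9662)
member 7 (3-5): L=2.2754, (cx,cy)=(0.9400,0.3410)
member 8 (4-5): L=5.0892, (cx,cy)=(0.1994,0.9799)
solve A·x = −loads:
  F[0-1] = -947.0458 N (compression)
  F[0-2] = +666.8605 N (tension)
  F[1-2] = +956.3582 N (tension)
  F[1-3] = -497.2548 N (compression)
  F[2-3] = +3681.2827 N (tension)
  F[2-4] = +589.7038 N (tension)
  F[3-4] = -3282.1807 N (compression)
  F[3-5] = +1203.2357 N (tension)
  F[4-5] = -1287.3103 N (compression)
  Rx@0 = -465.4200 N
  Ry@0 = +925.3742 N
  Ry@4 = +4432.6058 N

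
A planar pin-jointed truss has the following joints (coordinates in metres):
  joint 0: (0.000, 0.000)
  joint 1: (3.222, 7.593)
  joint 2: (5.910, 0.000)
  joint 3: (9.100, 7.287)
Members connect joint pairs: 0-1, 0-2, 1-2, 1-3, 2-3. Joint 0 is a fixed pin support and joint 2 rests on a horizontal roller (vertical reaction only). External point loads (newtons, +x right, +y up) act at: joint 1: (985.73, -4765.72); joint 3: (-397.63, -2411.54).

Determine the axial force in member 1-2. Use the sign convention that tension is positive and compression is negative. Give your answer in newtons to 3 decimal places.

-4995.876

N=4 nodes, M=5 members, R=3 reactions → 2N=8, M+R=8
member 0 (0-1): L=8.2483, (cx,cy)=(0.3906,0.9206)
member 1 (0-2): L=5.9100, (cx,cy)=(1.0000,0.0000)
member 2 (1-2): L=8.0547, (cx,cy)=(0.3337,-0.9427)
member 3 (1-3): L=5.8860, (cx,cy)=(0.9986,-0.0520)
member 4 (2-3): L=7.9547, (cx,cy)=(0.4010,0.9161)
solve A·x = −loads:
  F[0-1] = -97.4781 N (compression)
  F[0-2] = +626.1773 N (tension)
  F[1-2] = -4995.8764 N (compression)
  F[1-3] = +644.2685 N (tension)
  F[2-3] = -2595.9274 N (compression)
  Rx@0 = -588.1000 N
  Ry@0 = +89.7334 N
  Ry@2 = +7087.5266 N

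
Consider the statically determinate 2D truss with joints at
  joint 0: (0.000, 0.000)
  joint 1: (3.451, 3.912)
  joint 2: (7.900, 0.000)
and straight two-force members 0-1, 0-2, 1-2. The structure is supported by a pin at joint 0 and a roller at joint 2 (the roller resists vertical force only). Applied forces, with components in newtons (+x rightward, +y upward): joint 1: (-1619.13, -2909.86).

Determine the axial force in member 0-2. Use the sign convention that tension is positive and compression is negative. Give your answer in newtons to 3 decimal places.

533.781

N=3 nodes, M=3 members, R=3 reactions → 2N=6, M+R=6
member 0 (0-1): L=5.2166, (cx,cy)=(0.6615,0.7499)
member 1 (0-2): L=7.9000, (cx,cy)=(1.0000,0.0000)
member 2 (1-2): L=5.9243, (cx,cy)=(0.7510,-0.6603)
solve A·x = −loads:
  F[0-1] = -3254.3971 N (compression)
  F[0-2] = +533.7813 N (tension)
  F[1-2] = -710.7847 N (compression)
  Rx@0 = +1619.1300 N
  Ry@0 = +2440.5068 N
  Ry@2 = +469.3532 N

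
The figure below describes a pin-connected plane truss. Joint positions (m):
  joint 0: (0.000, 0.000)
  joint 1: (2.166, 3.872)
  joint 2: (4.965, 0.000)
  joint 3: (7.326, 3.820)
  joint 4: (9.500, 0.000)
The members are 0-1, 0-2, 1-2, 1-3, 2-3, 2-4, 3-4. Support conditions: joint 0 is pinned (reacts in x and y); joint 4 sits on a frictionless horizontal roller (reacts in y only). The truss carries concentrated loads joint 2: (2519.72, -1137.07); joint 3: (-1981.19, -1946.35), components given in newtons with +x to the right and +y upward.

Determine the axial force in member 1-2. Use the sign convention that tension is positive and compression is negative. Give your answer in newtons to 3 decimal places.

N=5 nodes, M=7 members, R=3 reactions → 2N=10, M+R=10
member 0 (0-1): L=4.4367, (cx,cy)=(0.4882,0.8727)
member 1 (0-2): L=4.9650, (cx,cy)=(1.0000,0.0000)
member 2 (1-2): L=4.7777, (cx,cy)=(0.5858,-0.8104)
member 3 (1-3): L=5.1603, (cx,cy)=(0.9999,-0.0101)
member 4 (2-3): L=4.4907, (cx,cy)=(0.5257,0.8506)
member 5 (2-4): L=4.5350, (cx,cy)=(1.0000,0.0000)
member 6 (3-4): L=4.3953, (cx,cy)=(0.4946,-0.8691)
solve A·x = −loads:
  F[0-1] = -2045.1427 N (compression)
  F[0-2] = +1536.9794 N (tension)
  F[1-2] = +2231.0368 N (tension)
  F[1-3] = -2305.6016 N (compression)
  F[2-3] = -788.8399 N (compression)
  F[2-4] = +739.0262 N (tension)
  F[3-4] = -1494.1321 N (compression)
  Rx@0 = -538.5300 N
  Ry@0 = +1784.8551 N
  Ry@4 = +1298.5649 N

2231.037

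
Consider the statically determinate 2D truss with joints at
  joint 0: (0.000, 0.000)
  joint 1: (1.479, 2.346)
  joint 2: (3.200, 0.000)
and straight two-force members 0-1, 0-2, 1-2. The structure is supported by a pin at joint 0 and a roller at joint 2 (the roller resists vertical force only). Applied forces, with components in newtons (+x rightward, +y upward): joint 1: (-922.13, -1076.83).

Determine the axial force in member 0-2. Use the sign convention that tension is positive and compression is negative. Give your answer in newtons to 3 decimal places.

-130.828

N=3 nodes, M=3 members, R=3 reactions → 2N=6, M+R=6
member 0 (0-1): L=2.7733, (cx,cy)=(0.5333,0.8459)
member 1 (0-2): L=3.2000, (cx,cy)=(1.0000,0.0000)
member 2 (1-2): L=2.9096, (cx,cy)=(0.5915,-0.8063)
solve A·x = −loads:
  F[0-1] = -1483.7820 N (compression)
  F[0-2] = -130.8277 N (compression)
  F[1-2] = +221.1804 N (tension)
  Rx@0 = +922.1300 N
  Ry@0 = +1255.1692 N
  Ry@2 = -178.3392 N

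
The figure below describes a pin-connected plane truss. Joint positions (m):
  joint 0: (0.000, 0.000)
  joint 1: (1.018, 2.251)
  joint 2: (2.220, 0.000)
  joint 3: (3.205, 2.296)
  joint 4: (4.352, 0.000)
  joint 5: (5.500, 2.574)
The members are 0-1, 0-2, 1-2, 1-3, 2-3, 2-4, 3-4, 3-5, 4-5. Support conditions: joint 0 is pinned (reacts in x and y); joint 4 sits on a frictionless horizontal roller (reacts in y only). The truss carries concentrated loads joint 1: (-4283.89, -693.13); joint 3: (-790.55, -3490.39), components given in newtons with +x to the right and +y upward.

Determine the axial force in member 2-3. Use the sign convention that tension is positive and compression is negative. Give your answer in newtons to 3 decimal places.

N=6 nodes, M=9 members, R=3 reactions → 2N=12, M+R=12
member 0 (0-1): L=2.4705, (cx,cy)=(0.4121,0.9112)
member 1 (0-2): L=2.2200, (cx,cy)=(1.0000,0.0000)
member 2 (1-2): L=2.5518, (cx,cy)=(0.4710,-0.8821)
member 3 (1-3): L=2.1875, (cx,cy)=(0.9998,0.0206)
member 4 (2-3): L=2.4984, (cx,cy)=(0.3943,0.9190)
member 5 (2-4): L=2.1320, (cx,cy)=(1.0000,0.0000)
member 6 (3-4): L=2.5666, (cx,cy)=(0.4469,-0.8946)
member 7 (3-5): L=2.3118, (cx,cy)=(0.9927,0.1203)
member 8 (4-5): L=2.8184, (cx,cy)=(0.4073,0.9133)
solve A·x = −loads:
  F[0-1] = -4481.9570 N (compression)
  F[0-2] = -3227.5875 N (compression)
  F[1-2] = +3858.2058 N (tension)
  F[1-3] = +619.8162 N (tension)
  F[2-3] = -3703.3492 N (compression)
  F[2-4] = +49.8379 N (tension)
  F[3-4] = -111.5186 N (compression)
  F[3-5] = -0.0000 N (compression)
  F[4-5] = -0.0000 N (compression)
  Rx@0 = +5074.4400 N
  Ry@0 = +4083.7573 N
  Ry@4 = +99.7627 N

-3703.349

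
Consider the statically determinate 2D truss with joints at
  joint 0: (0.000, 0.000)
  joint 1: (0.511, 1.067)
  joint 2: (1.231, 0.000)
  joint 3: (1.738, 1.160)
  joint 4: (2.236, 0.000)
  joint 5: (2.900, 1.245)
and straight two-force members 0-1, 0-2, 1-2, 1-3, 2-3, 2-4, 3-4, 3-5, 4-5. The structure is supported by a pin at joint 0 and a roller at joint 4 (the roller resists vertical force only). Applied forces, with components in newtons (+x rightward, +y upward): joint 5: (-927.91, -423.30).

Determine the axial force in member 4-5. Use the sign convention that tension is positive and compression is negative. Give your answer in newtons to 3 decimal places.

-419.166

N=6 nodes, M=9 members, R=3 reactions → 2N=12, M+R=12
member 0 (0-1): L=1.1831, (cx,cy)=(0.4319,0.9019)
member 1 (0-2): L=1.2310, (cx,cy)=(1.0000,0.0000)
member 2 (1-2): L=1.2872, (cx,cy)=(0.5594,-0.8289)
member 3 (1-3): L=1.2305, (cx,cy)=(0.9971,0.0756)
member 4 (2-3): L=1.2660, (cx,cy)=(0.4005,0.9163)
member 5 (2-4): L=1.0050, (cx,cy)=(1.0000,0.0000)
member 6 (3-4): L=1.2624, (cx,cy)=(0.3945,-0.9189)
member 7 (3-5): L=1.1651, (cx,cy)=(0.9973,0.0730)
member 8 (4-5): L=1.4110, (cx,cy)=(0.4706,0.8824)
solve A·x = −loads:
  F[0-1] = -433.4775 N (compression)
  F[0-2] = -740.6763 N (compression)
  F[1-2] = +432.4036 N (tension)
  F[1-3] = -430.3306 N (compression)
  F[2-3] = -391.1724 N (compression)
  F[2-4] = -342.1506 N (compression)
  F[3-4] = +367.2965 N (tension)
  F[3-5] = -732.6074 N (compression)
  F[4-5] = -419.1665 N (compression)
  Rx@0 = +927.9100 N
  Ry@0 = +390.9556 N
  Ry@4 = +32.3444 N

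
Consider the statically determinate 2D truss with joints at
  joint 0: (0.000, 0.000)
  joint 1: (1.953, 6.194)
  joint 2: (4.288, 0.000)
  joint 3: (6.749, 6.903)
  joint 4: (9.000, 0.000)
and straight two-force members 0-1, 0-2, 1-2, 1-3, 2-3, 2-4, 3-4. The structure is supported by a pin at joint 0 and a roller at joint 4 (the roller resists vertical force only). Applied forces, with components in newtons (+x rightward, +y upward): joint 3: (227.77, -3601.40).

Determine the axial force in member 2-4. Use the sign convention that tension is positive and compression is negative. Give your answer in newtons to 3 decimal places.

937.623

N=5 nodes, M=7 members, R=3 reactions → 2N=10, M+R=10
member 0 (0-1): L=6.4946, (cx,cy)=(0.3007,0.9537)
member 1 (0-2): L=4.2880, (cx,cy)=(1.0000,0.0000)
member 2 (1-2): L=6.6195, (cx,cy)=(0.3527,-0.9357)
member 3 (1-3): L=4.8481, (cx,cy)=(0.9892,0.1462)
member 4 (2-3): L=7.3286, (cx,cy)=(0.3358,0.9419)
member 5 (2-4): L=4.7120, (cx,cy)=(1.0000,0.0000)
member 6 (3-4): L=7.2607, (cx,cy)=(0.3100,-0.9507)
solve A·x = −loads:
  F[0-1] = -761.2865 N (compression)
  F[0-2] = +456.6975 N (tension)
  F[1-2] = +700.7101 N (tension)
  F[1-3] = -481.2740 N (compression)
  F[2-3] = -696.0899 N (compression)
  F[2-4] = +937.6230 N (tension)
  F[3-4] = -3024.3630 N (compression)
  Rx@0 = -227.7700 N
  Ry@0 = +726.0506 N
  Ry@4 = +2875.3494 N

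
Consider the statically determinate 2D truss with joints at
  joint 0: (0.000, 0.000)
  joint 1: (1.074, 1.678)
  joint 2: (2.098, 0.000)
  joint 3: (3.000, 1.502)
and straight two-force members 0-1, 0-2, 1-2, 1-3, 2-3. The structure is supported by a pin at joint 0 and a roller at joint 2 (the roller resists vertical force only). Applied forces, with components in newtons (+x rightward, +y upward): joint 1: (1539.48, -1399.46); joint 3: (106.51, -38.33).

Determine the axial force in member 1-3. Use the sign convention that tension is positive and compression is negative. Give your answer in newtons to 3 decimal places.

N=4 nodes, M=5 members, R=3 reactions → 2N=8, M+R=8
member 0 (0-1): L=1.9923, (cx,cy)=(0.5391,0.8423)
member 1 (0-2): L=2.0980, (cx,cy)=(1.0000,0.0000)
member 2 (1-2): L=1.9658, (cx,cy)=(0.5209,-0.8536)
member 3 (1-3): L=1.9340, (cx,cy)=(0.9959,-0.0910)
member 4 (2-3): L=1.7520, (cx,cy)=(0.5148,0.8573)
solve A·x = −loads:
  F[0-1] = +761.0165 N (tension)
  F[0-2] = +1235.7396 N (tension)
  F[1-2] = -2403.5011 N (compression)
  F[1-3] = +123.3016 N (tension)
  F[2-3] = -31.6221 N (compression)
  Rx@0 = -1645.9900 N
  Ry@0 = -640.9686 N
  Ry@2 = +2078.7586 N

123.302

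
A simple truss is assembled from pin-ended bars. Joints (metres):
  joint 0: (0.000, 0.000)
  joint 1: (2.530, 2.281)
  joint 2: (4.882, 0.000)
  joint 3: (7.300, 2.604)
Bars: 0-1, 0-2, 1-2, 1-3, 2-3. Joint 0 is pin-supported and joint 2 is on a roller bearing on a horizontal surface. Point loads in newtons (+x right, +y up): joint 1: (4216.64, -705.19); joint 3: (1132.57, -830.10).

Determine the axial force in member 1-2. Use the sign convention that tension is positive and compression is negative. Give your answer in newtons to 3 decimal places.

-4615.531

N=4 nodes, M=5 members, R=3 reactions → 2N=8, M+R=8
member 0 (0-1): L=3.4064, (cx,cy)=(0.7427,0.6696)
member 1 (0-2): L=4.8820, (cx,cy)=(1.0000,0.0000)
member 2 (1-2): L=3.2764, (cx,cy)=(0.7179,-0.6962)
member 3 (1-3): L=4.7809, (cx,cy)=(0.9977,0.0676)
member 4 (2-3): L=3.5535, (cx,cy)=(0.6805,0.7328)
solve A·x = −loads:
  F[0-1] = +3950.9753 N (tension)
  F[0-2] = +2414.7812 N (tension)
  F[1-2] = -4615.5307 N (compression)
  F[1-3] = +2035.7394 N (tension)
  F[2-3] = -1320.4742 N (compression)
  Rx@0 = -5349.2100 N
  Ry@0 = -2645.6254 N
  Ry@2 = +4180.9154 N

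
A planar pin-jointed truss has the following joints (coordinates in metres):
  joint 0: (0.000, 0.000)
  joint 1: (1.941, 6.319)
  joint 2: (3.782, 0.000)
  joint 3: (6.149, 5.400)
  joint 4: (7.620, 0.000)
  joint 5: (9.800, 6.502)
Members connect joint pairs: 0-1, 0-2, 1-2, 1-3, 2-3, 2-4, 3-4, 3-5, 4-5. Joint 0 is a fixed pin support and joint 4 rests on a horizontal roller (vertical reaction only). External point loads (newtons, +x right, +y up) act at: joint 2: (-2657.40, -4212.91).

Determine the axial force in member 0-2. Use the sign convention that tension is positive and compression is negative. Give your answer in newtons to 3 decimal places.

N=6 nodes, M=9 members, R=3 reactions → 2N=12, M+R=12
member 0 (0-1): L=6.6104, (cx,cy)=(0.2936,0.9559)
member 1 (0-2): L=3.7820, (cx,cy)=(1.0000,0.0000)
member 2 (1-2): L=6.5817, (cx,cy)=(0.2797,-0.9601)
member 3 (1-3): L=4.3072, (cx,cy)=(0.9770,-0.2134)
member 4 (2-3): L=5.8960, (cx,cy)=(0.4015,0.9159)
member 5 (2-4): L=3.8380, (cx,cy)=(1.0000,0.0000)
member 6 (3-4): L=5.5968, (cx,cy)=(0.2628,-0.9648)
member 7 (3-5): L=3.8137, (cx,cy)=(0.9573,0.2890)
member 8 (4-5): L=6.8577, (cx,cy)=(0.3179,0.9481)
solve A·x = −loads:
  F[0-1] = -2219.7846 N (compression)
  F[0-2] = -2005.6075 N (compression)
  F[1-2] = +2518.6806 N (tension)
  F[1-3] = -1388.2712 N (compression)
  F[2-3] = +1959.6157 N (tension)
  F[2-4] = +569.5969 N (tension)
  F[3-4] = -2167.1675 N (compression)
  F[3-5] = -0.0000 N (compression)
  F[4-5] = +0.0000 N (tension)
  Rx@0 = +2657.4000 N
  Ry@0 = +2121.9355 N
  Ry@4 = +2090.9745 N

-2005.607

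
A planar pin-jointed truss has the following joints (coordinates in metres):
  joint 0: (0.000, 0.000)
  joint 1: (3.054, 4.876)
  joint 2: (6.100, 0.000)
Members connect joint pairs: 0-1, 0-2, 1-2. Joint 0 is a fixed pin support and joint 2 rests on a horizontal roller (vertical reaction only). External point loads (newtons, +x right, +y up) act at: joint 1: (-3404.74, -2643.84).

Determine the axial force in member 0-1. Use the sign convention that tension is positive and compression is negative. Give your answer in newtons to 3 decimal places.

N=3 nodes, M=3 members, R=3 reactions → 2N=6, M+R=6
member 0 (0-1): L=5.7535, (cx,cy)=(0.5308,0.8475)
member 1 (0-2): L=6.1000, (cx,cy)=(1.0000,0.0000)
member 2 (1-2): L=5.7492, (cx,cy)=(0.5298,-0.8481)
solve A·x = −loads:
  F[0-1] = -4769.0769 N (compression)
  F[0-2] = -873.2610 N (compression)
  F[1-2] = +1648.2491 N (tension)
  Rx@0 = +3404.7400 N
  Ry@0 = +4041.7457 N
  Ry@2 = -1397.9057 N

-4769.077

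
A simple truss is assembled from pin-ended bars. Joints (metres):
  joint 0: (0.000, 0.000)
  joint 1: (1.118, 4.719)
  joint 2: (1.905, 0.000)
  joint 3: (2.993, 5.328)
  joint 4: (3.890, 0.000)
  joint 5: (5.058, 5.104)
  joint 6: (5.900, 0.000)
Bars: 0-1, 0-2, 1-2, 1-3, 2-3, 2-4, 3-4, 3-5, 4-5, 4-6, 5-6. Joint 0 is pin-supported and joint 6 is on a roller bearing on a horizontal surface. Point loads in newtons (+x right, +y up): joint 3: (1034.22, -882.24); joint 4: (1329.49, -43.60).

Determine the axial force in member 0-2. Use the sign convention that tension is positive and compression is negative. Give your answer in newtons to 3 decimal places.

N=7 nodes, M=11 members, R=3 reactions → 2N=14, M+R=14
member 0 (0-1): L=4.8496, (cx,cy)=(0.2305,0.9731)
member 1 (0-2): L=1.9050, (cx,cy)=(1.0000,0.0000)
member 2 (1-2): L=4.7842, (cx,cy)=(0.1645,-0.9864)
member 3 (1-3): L=1.9714, (cx,cy)=(0.9511,0.3089)
member 4 (2-3): L=5.4380, (cx,cy)=(0.2001,0.9798)
member 5 (2-4): L=1.9850, (cx,cy)=(1.0000,0.0000)
member 6 (3-4): L=5.4030, (cx,cy)=(0.1660,-0.9861)
member 7 (3-5): L=2.0771, (cx,cy)=(0.9942,-0.1078)
member 8 (4-5): L=5.2359, (cx,cy)=(0.2231,0.9748)
member 9 (4-6): L=2.0100, (cx,cy)=(1.0000,0.0000)
member 10 (5-6): L=5.1730, (cx,cy)=(0.1628,-0.9867)
solve A·x = −loads:
  F[0-1] = +497.8186 N (tension)
  F[0-2] = +2248.9463 N (tension)
  F[1-2] = -430.0167 N (compression)
  F[1-3] = +195.0412 N (tension)
  F[2-3] = +432.9119 N (tension)
  F[2-4] = +2091.5933 N (tension)
  F[3-4] = -1326.2708 N (compression)
  F[3-5] = -545.0955 N (compression)
  F[4-5] = +1386.4005 N (tension)
  F[4-6] = +232.6470 N (tension)
  F[5-6] = -1429.3105 N (compression)
  Rx@0 = -2363.7100 N
  Ry@0 = -484.4096 N
  Ry@6 = +1410.2496 N

2248.946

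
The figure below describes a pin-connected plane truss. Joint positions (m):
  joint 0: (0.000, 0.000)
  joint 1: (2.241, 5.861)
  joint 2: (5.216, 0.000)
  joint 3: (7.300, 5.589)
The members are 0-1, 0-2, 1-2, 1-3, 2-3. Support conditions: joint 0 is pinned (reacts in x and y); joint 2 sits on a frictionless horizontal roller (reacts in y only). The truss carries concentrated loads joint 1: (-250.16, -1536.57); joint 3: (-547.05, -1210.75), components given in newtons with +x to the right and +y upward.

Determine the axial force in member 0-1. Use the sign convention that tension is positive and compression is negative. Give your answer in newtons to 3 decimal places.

N=4 nodes, M=5 members, R=3 reactions → 2N=8, M+R=8
member 0 (0-1): L=6.2748, (cx,cy)=(0.3571,0.9341)
member 1 (0-2): L=5.2160, (cx,cy)=(1.0000,0.0000)
member 2 (1-2): L=6.5728, (cx,cy)=(0.4526,-0.8917)
member 3 (1-3): L=5.0663, (cx,cy)=(0.9986,-0.0537)
member 4 (2-3): L=5.9649, (cx,cy)=(0.3494,0.9370)
solve A·x = −loads:
  F[0-1] = -1348.8782 N (compression)
  F[0-2] = -315.4695 N (compression)
  F[1-2] = -304.5987 N (compression)
  F[1-3] = -93.8479 N (compression)
  F[2-3] = -1297.5579 N (compression)
  Rx@0 = +797.2100 N
  Ry@0 = +1259.9200 N
  Ry@2 = +1487.4000 N

-1348.878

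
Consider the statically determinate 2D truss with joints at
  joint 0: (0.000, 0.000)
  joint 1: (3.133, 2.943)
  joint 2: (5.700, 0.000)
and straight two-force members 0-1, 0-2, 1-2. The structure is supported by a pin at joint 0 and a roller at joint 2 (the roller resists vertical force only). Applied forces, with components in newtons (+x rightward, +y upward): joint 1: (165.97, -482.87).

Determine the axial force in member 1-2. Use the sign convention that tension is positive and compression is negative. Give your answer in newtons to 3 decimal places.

-465.895

N=3 nodes, M=3 members, R=3 reactions → 2N=6, M+R=6
member 0 (0-1): L=4.2985, (cx,cy)=(0.7289,0.6847)
member 1 (0-2): L=5.7000, (cx,cy)=(1.0000,0.0000)
member 2 (1-2): L=3.9052, (cx,cy)=(0.6573,-0.7536)
solve A·x = −loads:
  F[0-1] = -192.4574 N (compression)
  F[0-2] = +306.2449 N (tension)
  F[1-2] = -465.8955 N (compression)
  Rx@0 = -165.9700 N
  Ry@0 = +131.7680 N
  Ry@2 = +351.1020 N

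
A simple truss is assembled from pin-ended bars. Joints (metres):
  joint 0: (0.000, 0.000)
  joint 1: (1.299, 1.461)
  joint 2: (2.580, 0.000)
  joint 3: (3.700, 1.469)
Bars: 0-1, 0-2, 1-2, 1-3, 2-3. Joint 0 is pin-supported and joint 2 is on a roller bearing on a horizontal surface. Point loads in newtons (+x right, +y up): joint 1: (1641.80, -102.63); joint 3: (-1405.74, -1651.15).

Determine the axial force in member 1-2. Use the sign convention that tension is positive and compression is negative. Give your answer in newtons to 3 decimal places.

N=4 nodes, M=5 members, R=3 reactions → 2N=8, M+R=8
member 0 (0-1): L=1.9550, (cx,cy)=(0.6645,0.7473)
member 1 (0-2): L=2.5800, (cx,cy)=(1.0000,0.0000)
member 2 (1-2): L=1.9431, (cx,cy)=(0.6593,-0.7519)
member 3 (1-3): L=2.4010, (cx,cy)=(1.0000,0.0033)
member 4 (2-3): L=1.8473, (cx,cy)=(0.6063,0.7952)
solve A·x = −loads:
  F[0-1] = +1063.9797 N (tension)
  F[0-2] = -470.9110 N (compression)
  F[1-2] = -1194.6412 N (compression)
  F[1-3] = -147.2394 N (compression)
  F[2-3] = -2075.6932 N (compression)
  Rx@0 = -236.0600 N
  Ry@0 = -795.1383 N
  Ry@2 = +2548.9183 N

-1194.641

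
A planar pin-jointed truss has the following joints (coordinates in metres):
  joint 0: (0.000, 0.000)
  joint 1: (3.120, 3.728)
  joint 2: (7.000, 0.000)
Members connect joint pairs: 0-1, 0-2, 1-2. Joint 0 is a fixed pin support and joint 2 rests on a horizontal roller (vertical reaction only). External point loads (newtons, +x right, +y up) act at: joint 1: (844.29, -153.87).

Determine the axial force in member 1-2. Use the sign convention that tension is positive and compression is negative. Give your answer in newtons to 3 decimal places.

N=3 nodes, M=3 members, R=3 reactions → 2N=6, M+R=6
member 0 (0-1): L=4.8613, (cx,cy)=(0.6418,0.7669)
member 1 (0-2): L=7.0000, (cx,cy)=(1.0000,0.0000)
member 2 (1-2): L=5.3807, (cx,cy)=(0.7211,-0.6928)
solve A·x = −loads:
  F[0-1] = +475.1216 N (tension)
  F[0-2] = +539.3562 N (tension)
  F[1-2] = -747.9733 N (compression)
  Rx@0 = -844.2900 N
  Ry@0 = -364.3568 N
  Ry@2 = +518.2268 N

-747.973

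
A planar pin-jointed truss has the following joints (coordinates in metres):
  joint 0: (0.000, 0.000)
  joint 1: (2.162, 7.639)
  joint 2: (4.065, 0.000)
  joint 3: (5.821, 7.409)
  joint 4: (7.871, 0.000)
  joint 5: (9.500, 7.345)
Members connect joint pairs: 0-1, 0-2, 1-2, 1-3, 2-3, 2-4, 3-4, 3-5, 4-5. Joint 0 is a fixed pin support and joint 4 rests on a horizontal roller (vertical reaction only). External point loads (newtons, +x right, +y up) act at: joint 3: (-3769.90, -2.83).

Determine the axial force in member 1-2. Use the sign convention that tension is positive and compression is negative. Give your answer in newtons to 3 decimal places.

3782.133

N=6 nodes, M=9 members, R=3 reactions → 2N=12, M+R=12
member 0 (0-1): L=7.9391, (cx,cy)=(0.2723,0.9622)
member 1 (0-2): L=4.0650, (cx,cy)=(1.0000,0.0000)
member 2 (1-2): L=7.8725, (cx,cy)=(0.2417,-0.9703)
member 3 (1-3): L=3.6662, (cx,cy)=(0.9980,-0.0627)
member 4 (2-3): L=7.6143, (cx,cy)=(0.2306,0.9730)
member 5 (2-4): L=3.8060, (cx,cy)=(1.0000,0.0000)
member 6 (3-4): L=7.6874, (cx,cy)=(0.2667,-0.9638)
member 7 (3-5): L=3.6796, (cx,cy)=(0.9998,-0.0174)
member 8 (4-5): L=7.5235, (cx,cy)=(0.2165,0.9763)
solve A·x = −loads:
  F[0-1] = -3688.7728 N (compression)
  F[0-2] = -2765.3562 N (compression)
  F[1-2] = +3782.1334 N (tension)
  F[1-3] = -1922.5805 N (compression)
  F[2-3] = -3771.6390 N (compression)
  F[2-4] = -981.2904 N (compression)
  F[3-4] = +3679.7807 N (tension)
  F[3-5] = +0.0000 N (tension)
  F[4-5] = -0.0000 N (compression)
  Rx@0 = +3769.9000 N
  Ry@0 = +3549.3572 N
  Ry@4 = -3546.5272 N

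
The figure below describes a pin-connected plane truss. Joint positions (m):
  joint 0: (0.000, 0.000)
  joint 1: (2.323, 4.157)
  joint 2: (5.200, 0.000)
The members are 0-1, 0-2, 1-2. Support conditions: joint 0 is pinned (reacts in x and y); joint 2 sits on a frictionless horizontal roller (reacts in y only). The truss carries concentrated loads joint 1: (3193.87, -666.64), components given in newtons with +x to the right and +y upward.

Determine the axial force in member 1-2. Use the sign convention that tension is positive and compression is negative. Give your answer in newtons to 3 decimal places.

-3467.274

N=3 nodes, M=3 members, R=3 reactions → 2N=6, M+R=6
member 0 (0-1): L=4.7620, (cx,cy)=(0.4878,0.8729)
member 1 (0-2): L=5.2000, (cx,cy)=(1.0000,0.0000)
member 2 (1-2): L=5.0555, (cx,cy)=(0.5691,-0.8223)
solve A·x = −loads:
  F[0-1] = +2502.3560 N (tension)
  F[0-2] = +1973.1791 N (tension)
  F[1-2] = -3467.2741 N (compression)
  Rx@0 = -3193.8700 N
  Ry@0 = -2184.4220 N
  Ry@2 = +2851.0620 N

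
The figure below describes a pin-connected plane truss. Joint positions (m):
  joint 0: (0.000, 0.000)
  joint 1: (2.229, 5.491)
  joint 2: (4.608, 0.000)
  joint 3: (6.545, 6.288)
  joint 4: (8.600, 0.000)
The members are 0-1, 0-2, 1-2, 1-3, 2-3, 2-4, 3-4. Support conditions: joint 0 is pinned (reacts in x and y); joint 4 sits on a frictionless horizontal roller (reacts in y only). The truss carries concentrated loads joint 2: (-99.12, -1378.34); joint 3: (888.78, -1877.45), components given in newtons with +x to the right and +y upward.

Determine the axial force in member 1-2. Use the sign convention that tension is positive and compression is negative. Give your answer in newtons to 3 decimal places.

N=5 nodes, M=7 members, R=3 reactions → 2N=10, M+R=10
member 0 (0-1): L=5.9262, (cx,cy)=(0.3761,0.9266)
member 1 (0-2): L=4.6080, (cx,cy)=(1.0000,0.0000)
member 2 (1-2): L=5.9842, (cx,cy)=(0.3975,-0.9176)
member 3 (1-3): L=4.3890, (cx,cy)=(0.9834,0.1816)
member 4 (2-3): L=6.5796, (cx,cy)=(0.2944,0.9557)
member 5 (2-4): L=3.9920, (cx,cy)=(1.0000,0.0000)
member 6 (3-4): L=6.6153, (cx,cy)=(0.3106,-0.9505)
solve A·x = −loads:
  F[0-1] = -473.3454 N (compression)
  F[0-2] = +967.6985 N (tension)
  F[1-2] = +409.3968 N (tension)
  F[1-3] = -346.5546 N (compression)
  F[2-3] = +1049.1807 N (tension)
  F[2-4] = +920.6986 N (tension)
  F[3-4] = -2963.8356 N (compression)
  Rx@0 = -789.6600 N
  Ry@0 = +438.5866 N
  Ry@4 = +2817.2034 N

409.397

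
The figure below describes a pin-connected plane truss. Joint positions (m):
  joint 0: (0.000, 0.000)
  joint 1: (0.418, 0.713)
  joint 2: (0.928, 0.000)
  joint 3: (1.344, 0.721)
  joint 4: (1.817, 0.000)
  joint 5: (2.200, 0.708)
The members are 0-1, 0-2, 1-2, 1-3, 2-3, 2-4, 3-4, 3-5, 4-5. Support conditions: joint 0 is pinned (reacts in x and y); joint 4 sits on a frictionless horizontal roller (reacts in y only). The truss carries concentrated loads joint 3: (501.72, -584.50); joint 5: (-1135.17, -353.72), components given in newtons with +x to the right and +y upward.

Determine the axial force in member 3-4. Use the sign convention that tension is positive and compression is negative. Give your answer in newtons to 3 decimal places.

N=6 nodes, M=9 members, R=3 reactions → 2N=12, M+R=12
member 0 (0-1): L=0.8265, (cx,cy)=(0.5058,0.8627)
member 1 (0-2): L=0.9280, (cx,cy)=(1.0000,0.0000)
member 2 (1-2): L=0.8766, (cx,cy)=(0.5818,-0.8133)
member 3 (1-3): L=0.9260, (cx,cy)=(1.0000,0.0086)
member 4 (2-3): L=0.8324, (cx,cy)=(0.4998,0.8662)
member 5 (2-4): L=0.8890, (cx,cy)=(1.0000,0.0000)
member 6 (3-4): L=0.8623, (cx,cy)=(0.5485,-0.8361)
member 7 (3-5): L=0.8561, (cx,cy)=(0.9999,-0.0152)
member 8 (4-5): L=0.8050, (cx,cy)=(0.4758,0.8796)
solve A·x = −loads:
  F[0-1] = -371.9030 N (compression)
  F[0-2] = -445.3598 N (compression)
  F[1-2] = +390.0518 N (tension)
  F[1-3] = -415.0290 N (compression)
  F[2-3] = -366.2669 N (compression)
  F[2-4] = -35.3919 N (compression)
  F[3-4] = -298.3382 N (compression)
  F[3-5] = -936.2386 N (compression)
  F[4-5] = -418.3231 N (compression)
  Rx@0 = +633.4500 N
  Ry@0 = +320.8332 N
  Ry@4 = +617.3868 N

-298.338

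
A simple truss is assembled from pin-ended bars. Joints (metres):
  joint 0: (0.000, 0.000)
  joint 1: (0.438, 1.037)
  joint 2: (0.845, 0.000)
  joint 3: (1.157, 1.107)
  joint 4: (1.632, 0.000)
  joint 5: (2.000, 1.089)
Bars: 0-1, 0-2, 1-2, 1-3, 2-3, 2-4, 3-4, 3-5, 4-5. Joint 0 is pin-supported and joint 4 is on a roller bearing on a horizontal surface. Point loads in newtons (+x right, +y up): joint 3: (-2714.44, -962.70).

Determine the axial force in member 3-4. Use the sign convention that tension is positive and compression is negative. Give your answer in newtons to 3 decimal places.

N=6 nodes, M=9 members, R=3 reactions → 2N=12, M+R=12
member 0 (0-1): L=1.1257, (cx,cy)=(0.3891,0.9212)
member 1 (0-2): L=0.8450, (cx,cy)=(1.0000,0.0000)
member 2 (1-2): L=1.1140, (cx,cy)=(0.3653,-0.9309)
member 3 (1-3): L=0.7224, (cx,cy)=(0.9953,0.0969)
member 4 (2-3): L=1.1501, (cx,cy)=(0.2713,0.9625)
member 5 (2-4): L=0.7870, (cx,cy)=(1.0000,0.0000)
member 6 (3-4): L=1.2046, (cx,cy)=(0.3943,-0.9190)
member 7 (3-5): L=0.8432, (cx,cy)=(0.9998,-0.0213)
member 8 (4-5): L=1.1495, (cx,cy)=(0.3201,0.9474)
solve A·x = −loads:
  F[0-1] = -2302.8942 N (compression)
  F[0-2] = -1818.4085 N (compression)
  F[1-2] = +2104.8274 N (tension)
  F[1-3] = -1672.8959 N (compression)
  F[2-3] = -2035.6567 N (compression)
  F[2-4] = -497.1951 N (compression)
  F[3-4] = +1260.8923 N (tension)
  F[3-5] = -0.0000 N (compression)
  F[4-5] = +0.0000 N (tension)
  Rx@0 = +2714.4400 N
  Ry@0 = +2121.4262 N
  Ry@4 = -1158.7262 N

1260.892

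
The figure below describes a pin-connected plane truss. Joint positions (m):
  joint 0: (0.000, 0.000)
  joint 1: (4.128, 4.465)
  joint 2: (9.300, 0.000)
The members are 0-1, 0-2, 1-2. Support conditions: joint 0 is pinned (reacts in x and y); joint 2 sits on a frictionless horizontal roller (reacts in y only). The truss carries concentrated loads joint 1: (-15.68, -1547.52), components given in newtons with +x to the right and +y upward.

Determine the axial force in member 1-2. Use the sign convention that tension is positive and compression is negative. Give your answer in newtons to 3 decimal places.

-1039.628

N=3 nodes, M=3 members, R=3 reactions → 2N=6, M+R=6
member 0 (0-1): L=6.0808, (cx,cy)=(0.6789,0.7343)
member 1 (0-2): L=9.3000, (cx,cy)=(1.0000,0.0000)
member 2 (1-2): L=6.8327, (cx,cy)=(0.7569,-0.6535)
solve A·x = −loads:
  F[0-1] = -1182.3234 N (compression)
  F[0-2] = +786.9445 N (tension)
  F[1-2] = -1039.6282 N (compression)
  Rx@0 = +15.6800 N
  Ry@0 = +868.1489 N
  Ry@2 = +679.3711 N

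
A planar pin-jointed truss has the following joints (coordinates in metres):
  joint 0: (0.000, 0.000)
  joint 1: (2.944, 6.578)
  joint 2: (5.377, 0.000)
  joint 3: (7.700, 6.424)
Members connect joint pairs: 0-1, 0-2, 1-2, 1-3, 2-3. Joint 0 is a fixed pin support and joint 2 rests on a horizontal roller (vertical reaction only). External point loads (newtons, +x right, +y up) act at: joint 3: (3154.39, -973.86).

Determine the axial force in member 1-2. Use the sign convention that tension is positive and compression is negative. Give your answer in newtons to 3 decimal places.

N=4 nodes, M=5 members, R=3 reactions → 2N=8, M+R=8
member 0 (0-1): L=7.2067, (cx,cy)=(0.4085,0.9128)
member 1 (0-2): L=5.3770, (cx,cy)=(1.0000,0.0000)
member 2 (1-2): L=7.0135, (cx,cy)=(0.3469,-0.9379)
member 3 (1-3): L=4.7585, (cx,cy)=(0.9995,-0.0324)
member 4 (2-3): L=6.8311, (cx,cy)=(0.3401,0.9404)
solve A·x = −loads:
  F[0-1] = +4589.7711 N (tension)
  F[0-2] = +1279.4409 N (tension)
  F[1-2] = -4586.3738 N (compression)
  F[1-3] = +3467.7834 N (tension)
  F[2-3] = -916.2363 N (compression)
  Rx@0 = -3154.3900 N
  Ry@0 = -4189.3394 N
  Ry@2 = +5163.1994 N

-4586.374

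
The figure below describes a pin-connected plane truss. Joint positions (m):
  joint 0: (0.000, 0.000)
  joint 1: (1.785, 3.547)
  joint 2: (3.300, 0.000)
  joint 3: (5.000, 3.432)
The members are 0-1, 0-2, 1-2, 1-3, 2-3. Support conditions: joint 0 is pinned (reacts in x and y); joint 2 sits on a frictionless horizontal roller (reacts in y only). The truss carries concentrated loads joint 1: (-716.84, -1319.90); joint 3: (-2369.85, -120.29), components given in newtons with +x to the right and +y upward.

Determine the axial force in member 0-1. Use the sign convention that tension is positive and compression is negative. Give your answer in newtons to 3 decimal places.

-4230.684

N=4 nodes, M=5 members, R=3 reactions → 2N=8, M+R=8
member 0 (0-1): L=3.9708, (cx,cy)=(0.4495,0.8933)
member 1 (0-2): L=3.3000, (cx,cy)=(1.0000,0.0000)
member 2 (1-2): L=3.8570, (cx,cy)=(0.3928,-0.9196)
member 3 (1-3): L=3.2171, (cx,cy)=(0.9994,-0.0357)
member 4 (2-3): L=3.8300, (cx,cy)=(0.4439,0.8961)
solve A·x = −loads:
  F[0-1] = -4230.6838 N (compression)
  F[0-2] = -1184.8750 N (compression)
  F[1-2] = +2762.4501 N (tension)
  F[1-3] = -2271.4966 N (compression)
  F[2-3] = -224.8532 N (compression)
  Rx@0 = +3086.6900 N
  Ry@0 = +3779.1249 N
  Ry@2 = -2338.9349 N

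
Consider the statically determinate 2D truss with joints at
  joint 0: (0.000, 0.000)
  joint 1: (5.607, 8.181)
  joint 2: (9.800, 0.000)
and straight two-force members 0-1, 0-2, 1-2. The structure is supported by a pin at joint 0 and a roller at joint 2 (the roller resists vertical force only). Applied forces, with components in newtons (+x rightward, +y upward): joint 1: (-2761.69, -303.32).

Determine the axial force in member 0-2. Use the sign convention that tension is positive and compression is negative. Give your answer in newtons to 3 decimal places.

N=3 nodes, M=3 members, R=3 reactions → 2N=6, M+R=6
member 0 (0-1): L=9.9180, (cx,cy)=(0.5653,0.8249)
member 1 (0-2): L=9.8000, (cx,cy)=(1.0000,0.0000)
member 2 (1-2): L=9.1929, (cx,cy)=(0.4561,-0.8899)
solve A·x = −loads:
  F[0-1] = -2952.2825 N (compression)
  F[0-2] = -1092.6633 N (compression)
  F[1-2] = +2395.6070 N (tension)
  Rx@0 = +2761.6900 N
  Ry@0 = +2435.2252 N
  Ry@2 = -2131.9052 N

-1092.663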